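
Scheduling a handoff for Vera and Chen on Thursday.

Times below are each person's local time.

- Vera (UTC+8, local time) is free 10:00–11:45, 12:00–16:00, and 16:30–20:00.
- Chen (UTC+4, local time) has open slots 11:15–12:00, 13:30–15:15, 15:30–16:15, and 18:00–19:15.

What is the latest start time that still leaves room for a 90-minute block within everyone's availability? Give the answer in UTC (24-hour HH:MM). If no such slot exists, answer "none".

09:45

Vera → UTC: 02:00–03:45, 04:00–08:00, 08:30–12:00.
Chen → UTC: 07:15–08:00, 09:30–11:15, 11:30–12:15, 14:00–15:15.
Vera ∩ Chen: 07:15–08:00, 09:30–11:15, 11:30–12:00.
Windows ≥ 90 min: 09:30–11:15.
Latest start in the last window 09:30–11:15 is 11:15 − 90 min = 09:45.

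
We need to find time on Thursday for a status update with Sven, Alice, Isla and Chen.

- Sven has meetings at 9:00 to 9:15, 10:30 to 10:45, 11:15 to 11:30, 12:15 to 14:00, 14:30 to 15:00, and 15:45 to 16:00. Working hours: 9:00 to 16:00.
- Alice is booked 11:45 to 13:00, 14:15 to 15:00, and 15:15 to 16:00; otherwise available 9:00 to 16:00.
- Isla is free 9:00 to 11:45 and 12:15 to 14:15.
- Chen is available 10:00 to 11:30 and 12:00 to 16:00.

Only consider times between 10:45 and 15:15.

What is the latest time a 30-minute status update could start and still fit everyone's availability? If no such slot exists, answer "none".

Sven free within 09:00–16:00: 09:15–10:30, 10:45–11:15, 11:30–12:15, 14:00–14:30, 15:00–15:45.
Alice free within 09:00–16:00: 09:00–11:45, 13:00–14:15, 15:00–15:15.
Sven ∩ Alice: 09:15–10:30, 10:45–11:15, 11:30–11:45, 14:00–14:15, 15:00–15:15.
Sven ∩ Alice ∩ Isla: 09:15–10:30, 10:45–11:15, 11:30–11:45, 14:00–14:15.
Sven ∩ Alice ∩ Isla ∩ Chen: 10:00–10:30, 10:45–11:15, 14:00–14:15.
Restricted to 10:45–15:15: 10:45–11:15, 14:00–14:15.
Windows ≥ 30 min: 10:45–11:15.
Latest start in the last window 10:45–11:15 is 11:15 − 30 min = 10:45.

10:45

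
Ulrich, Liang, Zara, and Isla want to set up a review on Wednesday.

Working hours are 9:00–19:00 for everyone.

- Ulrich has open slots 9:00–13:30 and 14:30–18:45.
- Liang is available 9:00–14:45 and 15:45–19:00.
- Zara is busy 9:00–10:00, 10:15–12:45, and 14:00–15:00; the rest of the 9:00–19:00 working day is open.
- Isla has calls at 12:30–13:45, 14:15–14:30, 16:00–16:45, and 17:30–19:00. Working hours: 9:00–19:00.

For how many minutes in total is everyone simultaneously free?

75 minutes

Zara free within 09:00–19:00: 10:00–10:15, 12:45–14:00, 15:00–19:00.
Isla free within 09:00–19:00: 09:00–12:30, 13:45–14:15, 14:30–16:00, 16:45–17:30.
Ulrich ∩ Liang: 09:00–13:30, 14:30–14:45, 15:45–18:45.
Ulrich ∩ Liang ∩ Zara: 10:00–10:15, 12:45–13:30, 15:45–18:45.
Ulrich ∩ Liang ∩ Zara ∩ Isla: 10:00–10:15, 15:45–16:00, 16:45–17:30.
Total common minutes: 15 + 15 + 45 = 75.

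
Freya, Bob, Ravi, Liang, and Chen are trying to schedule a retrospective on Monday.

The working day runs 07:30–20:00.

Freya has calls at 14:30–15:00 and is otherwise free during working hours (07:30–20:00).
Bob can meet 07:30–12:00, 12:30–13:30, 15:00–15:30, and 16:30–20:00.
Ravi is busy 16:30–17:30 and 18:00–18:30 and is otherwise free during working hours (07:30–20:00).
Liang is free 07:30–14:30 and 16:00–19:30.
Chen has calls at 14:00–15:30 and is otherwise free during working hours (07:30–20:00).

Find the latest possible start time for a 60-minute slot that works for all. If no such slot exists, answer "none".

Freya free within 07:30–20:00: 07:30–14:30, 15:00–20:00.
Ravi free within 07:30–20:00: 07:30–16:30, 17:30–18:00, 18:30–20:00.
Chen free within 07:30–20:00: 07:30–14:00, 15:30–20:00.
Freya ∩ Bob: 07:30–12:00, 12:30–13:30, 15:00–15:30, 16:30–20:00.
Freya ∩ Bob ∩ Ravi: 07:30–12:00, 12:30–13:30, 15:00–15:30, 17:30–18:00, 18:30–20:00.
Freya ∩ Bob ∩ Ravi ∩ Liang: 07:30–12:00, 12:30–13:30, 17:30–18:00, 18:30–19:30.
Freya ∩ Bob ∩ Ravi ∩ Liang ∩ Chen: 07:30–12:00, 12:30–13:30, 17:30–18:00, 18:30–19:30.
Windows ≥ 60 min: 07:30–12:00, 12:30–13:30, 18:30–19:30.
Latest start in the last window 18:30–19:30 is 19:30 − 60 min = 18:30.

18:30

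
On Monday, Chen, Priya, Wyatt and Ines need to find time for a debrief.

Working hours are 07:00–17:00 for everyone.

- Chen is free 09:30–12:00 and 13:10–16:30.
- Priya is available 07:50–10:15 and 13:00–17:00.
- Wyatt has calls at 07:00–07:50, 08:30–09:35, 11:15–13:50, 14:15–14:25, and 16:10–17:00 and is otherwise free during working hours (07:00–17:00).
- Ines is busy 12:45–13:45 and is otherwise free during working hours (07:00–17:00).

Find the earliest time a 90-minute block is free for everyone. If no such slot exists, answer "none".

Wyatt free within 07:00–17:00: 07:50–08:30, 09:35–11:15, 13:50–14:15, 14:25–16:10.
Ines free within 07:00–17:00: 07:00–12:45, 13:45–17:00.
Chen ∩ Priya: 09:30–10:15, 13:10–16:30.
Chen ∩ Priya ∩ Wyatt: 09:35–10:15, 13:50–14:15, 14:25–16:10.
Chen ∩ Priya ∩ Wyatt ∩ Ines: 09:35–10:15, 13:50–14:15, 14:25–16:10.
Windows ≥ 90 min: 14:25–16:10.
Earliest such window starts at 14:25.

14:25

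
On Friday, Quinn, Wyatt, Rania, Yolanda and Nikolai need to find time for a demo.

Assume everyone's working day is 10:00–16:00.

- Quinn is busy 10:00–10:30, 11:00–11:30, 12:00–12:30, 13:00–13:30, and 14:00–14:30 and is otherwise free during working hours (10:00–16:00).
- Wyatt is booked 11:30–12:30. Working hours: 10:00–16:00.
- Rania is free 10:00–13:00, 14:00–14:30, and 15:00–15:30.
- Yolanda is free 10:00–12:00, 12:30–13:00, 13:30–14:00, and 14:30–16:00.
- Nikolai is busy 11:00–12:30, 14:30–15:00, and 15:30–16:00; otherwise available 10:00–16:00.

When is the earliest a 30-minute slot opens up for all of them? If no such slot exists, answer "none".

Quinn free within 10:00–16:00: 10:30–11:00, 11:30–12:00, 12:30–13:00, 13:30–14:00, 14:30–16:00.
Wyatt free within 10:00–16:00: 10:00–11:30, 12:30–16:00.
Nikolai free within 10:00–16:00: 10:00–11:00, 12:30–14:30, 15:00–15:30.
Quinn ∩ Wyatt: 10:30–11:00, 12:30–13:00, 13:30–14:00, 14:30–16:00.
Quinn ∩ Wyatt ∩ Rania: 10:30–11:00, 12:30–13:00, 15:00–15:30.
Quinn ∩ Wyatt ∩ Rania ∩ Yolanda: 10:30–11:00, 12:30–13:00, 15:00–15:30.
Quinn ∩ Wyatt ∩ Rania ∩ Yolanda ∩ Nikolai: 10:30–11:00, 12:30–13:00, 15:00–15:30.
Windows ≥ 30 min: 10:30–11:00, 12:30–13:00, 15:00–15:30.
Earliest such window starts at 10:30.

10:30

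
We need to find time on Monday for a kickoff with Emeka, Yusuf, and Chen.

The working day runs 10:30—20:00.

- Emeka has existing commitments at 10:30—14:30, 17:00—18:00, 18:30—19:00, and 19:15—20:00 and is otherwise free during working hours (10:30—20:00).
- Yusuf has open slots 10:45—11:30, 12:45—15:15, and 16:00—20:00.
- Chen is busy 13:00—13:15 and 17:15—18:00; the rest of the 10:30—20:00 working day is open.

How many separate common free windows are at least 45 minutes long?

2

Emeka free within 10:30–20:00: 14:30–17:00, 18:00–18:30, 19:00–19:15.
Chen free within 10:30–20:00: 10:30–13:00, 13:15–17:15, 18:00–20:00.
Emeka ∩ Yusuf: 14:30–15:15, 16:00–17:00, 18:00–18:30, 19:00–19:15.
Emeka ∩ Yusuf ∩ Chen: 14:30–15:15, 16:00–17:00, 18:00–18:30, 19:00–19:15.
Windows ≥ 45 min: 14:30–15:15, 16:00–17:00.
That's 2 windows.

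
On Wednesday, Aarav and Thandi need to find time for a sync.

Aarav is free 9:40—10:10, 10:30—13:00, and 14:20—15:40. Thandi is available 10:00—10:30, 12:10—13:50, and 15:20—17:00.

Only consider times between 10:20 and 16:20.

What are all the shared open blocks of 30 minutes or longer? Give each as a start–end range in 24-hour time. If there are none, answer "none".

Aarav ∩ Thandi: 10:00–10:10, 12:10–13:00, 15:20–15:40.
Restricted to 10:20–16:20: 12:10–13:00, 15:20–15:40.
Windows ≥ 30 min: 12:10–13:00.

12:10–13:00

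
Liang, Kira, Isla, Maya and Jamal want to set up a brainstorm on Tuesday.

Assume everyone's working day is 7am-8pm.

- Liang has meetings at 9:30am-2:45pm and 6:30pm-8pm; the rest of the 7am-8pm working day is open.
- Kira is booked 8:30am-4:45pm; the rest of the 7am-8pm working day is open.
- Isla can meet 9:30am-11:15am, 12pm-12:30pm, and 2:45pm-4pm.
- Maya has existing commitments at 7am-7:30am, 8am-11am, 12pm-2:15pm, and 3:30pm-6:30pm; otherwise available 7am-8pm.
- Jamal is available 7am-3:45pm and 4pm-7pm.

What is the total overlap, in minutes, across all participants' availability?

0 minutes

Liang free within 07:00–20:00: 07:00–09:30, 14:45–18:30.
Kira free within 07:00–20:00: 07:00–08:30, 16:45–20:00.
Maya free within 07:00–20:00: 07:30–08:00, 11:00–12:00, 14:15–15:30, 18:30–20:00.
Liang ∩ Kira: 07:00–08:30, 16:45–18:30.
Liang ∩ Kira ∩ Isla: (none).
Liang ∩ Kira ∩ Isla ∩ Maya: (none).
Liang ∩ Kira ∩ Isla ∩ Maya ∩ Jamal: (none).
Total common minutes: 0.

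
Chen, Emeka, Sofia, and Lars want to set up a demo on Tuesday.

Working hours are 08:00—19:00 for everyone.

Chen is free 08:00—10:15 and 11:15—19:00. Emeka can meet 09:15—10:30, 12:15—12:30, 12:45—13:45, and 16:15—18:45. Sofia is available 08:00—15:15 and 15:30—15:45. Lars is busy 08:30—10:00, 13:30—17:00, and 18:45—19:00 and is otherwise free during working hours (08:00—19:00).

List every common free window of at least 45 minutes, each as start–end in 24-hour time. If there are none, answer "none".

Lars free within 08:00–19:00: 08:00–08:30, 10:00–13:30, 17:00–18:45.
Chen ∩ Emeka: 09:15–10:15, 12:15–12:30, 12:45–13:45, 16:15–18:45.
Chen ∩ Emeka ∩ Sofia: 09:15–10:15, 12:15–12:30, 12:45–13:45.
Chen ∩ Emeka ∩ Sofia ∩ Lars: 10:00–10:15, 12:15–12:30, 12:45–13:30.
Windows ≥ 45 min: 12:45–13:30.

12:45–13:30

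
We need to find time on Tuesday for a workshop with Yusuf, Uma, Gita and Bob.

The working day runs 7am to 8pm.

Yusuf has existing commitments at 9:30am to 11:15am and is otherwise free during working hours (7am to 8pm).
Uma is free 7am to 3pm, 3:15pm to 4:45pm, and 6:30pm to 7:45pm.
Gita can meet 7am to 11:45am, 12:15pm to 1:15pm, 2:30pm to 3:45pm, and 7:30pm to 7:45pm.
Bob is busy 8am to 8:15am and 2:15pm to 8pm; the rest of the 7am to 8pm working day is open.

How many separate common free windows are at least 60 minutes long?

Yusuf free within 07:00–20:00: 07:00–09:30, 11:15–20:00.
Bob free within 07:00–20:00: 07:00–08:00, 08:15–14:15.
Yusuf ∩ Uma: 07:00–09:30, 11:15–15:00, 15:15–16:45, 18:30–19:45.
Yusuf ∩ Uma ∩ Gita: 07:00–09:30, 11:15–11:45, 12:15–13:15, 14:30–15:00, 15:15–15:45, 19:30–19:45.
Yusuf ∩ Uma ∩ Gita ∩ Bob: 07:00–08:00, 08:15–09:30, 11:15–11:45, 12:15–13:15.
Windows ≥ 60 min: 07:00–08:00, 08:15–09:30, 12:15–13:15.
That's 3 windows.

3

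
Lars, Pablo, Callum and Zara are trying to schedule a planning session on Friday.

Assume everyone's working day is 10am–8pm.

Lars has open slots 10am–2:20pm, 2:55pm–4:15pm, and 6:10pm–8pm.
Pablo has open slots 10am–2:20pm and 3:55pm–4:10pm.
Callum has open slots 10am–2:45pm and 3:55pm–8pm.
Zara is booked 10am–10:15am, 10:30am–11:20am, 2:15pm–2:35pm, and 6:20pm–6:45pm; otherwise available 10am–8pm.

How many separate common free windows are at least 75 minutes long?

1

Zara free within 10:00–20:00: 10:15–10:30, 11:20–14:15, 14:35–18:20, 18:45–20:00.
Lars ∩ Pablo: 10:00–14:20, 15:55–16:10.
Lars ∩ Pablo ∩ Callum: 10:00–14:20, 15:55–16:10.
Lars ∩ Pablo ∩ Callum ∩ Zara: 10:15–10:30, 11:20–14:15, 15:55–16:10.
Windows ≥ 75 min: 11:20–14:15.
That's 1 window.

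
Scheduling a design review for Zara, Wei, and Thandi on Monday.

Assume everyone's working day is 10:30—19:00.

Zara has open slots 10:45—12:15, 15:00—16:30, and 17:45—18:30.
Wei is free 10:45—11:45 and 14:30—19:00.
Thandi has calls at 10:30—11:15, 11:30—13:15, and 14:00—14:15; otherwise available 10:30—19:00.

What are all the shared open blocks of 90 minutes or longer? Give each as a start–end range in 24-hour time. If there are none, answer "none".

15:00–16:30

Thandi free within 10:30–19:00: 11:15–11:30, 13:15–14:00, 14:15–19:00.
Zara ∩ Wei: 10:45–11:45, 15:00–16:30, 17:45–18:30.
Zara ∩ Wei ∩ Thandi: 11:15–11:30, 15:00–16:30, 17:45–18:30.
Windows ≥ 90 min: 15:00–16:30.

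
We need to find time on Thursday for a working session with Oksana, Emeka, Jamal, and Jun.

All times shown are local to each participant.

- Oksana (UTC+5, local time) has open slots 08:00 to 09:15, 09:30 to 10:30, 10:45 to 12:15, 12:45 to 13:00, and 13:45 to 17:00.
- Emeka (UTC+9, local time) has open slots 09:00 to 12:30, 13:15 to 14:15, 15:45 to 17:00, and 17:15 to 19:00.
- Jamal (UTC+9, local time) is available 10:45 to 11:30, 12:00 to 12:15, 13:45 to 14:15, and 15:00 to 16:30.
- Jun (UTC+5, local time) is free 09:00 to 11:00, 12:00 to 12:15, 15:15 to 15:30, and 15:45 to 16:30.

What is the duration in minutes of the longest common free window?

30 minutes

Oksana → UTC: 03:00–04:15, 04:30–05:30, 05:45–07:15, 07:45–08:00, 08:45–12:00.
Emeka → UTC: 00:00–03:30, 04:15–05:15, 06:45–08:00, 08:15–10:00.
Jamal → UTC: 01:45–02:30, 03:00–03:15, 04:45–05:15, 06:00–07:30.
Jun → UTC: 04:00–06:00, 07:00–07:15, 10:15–10:30, 10:45–11:30.
Oksana ∩ Emeka: 03:00–03:30, 04:30–05:15, 06:45–07:15, 07:45–08:00, 08:45–10:00.
Oksana ∩ Emeka ∩ Jamal: 03:00–03:15, 04:45–05:15, 06:45–07:15.
Oksana ∩ Emeka ∩ Jamal ∩ Jun: 04:45–05:15, 07:00–07:15.
Common window lengths: 30, 15 min; longest is 30.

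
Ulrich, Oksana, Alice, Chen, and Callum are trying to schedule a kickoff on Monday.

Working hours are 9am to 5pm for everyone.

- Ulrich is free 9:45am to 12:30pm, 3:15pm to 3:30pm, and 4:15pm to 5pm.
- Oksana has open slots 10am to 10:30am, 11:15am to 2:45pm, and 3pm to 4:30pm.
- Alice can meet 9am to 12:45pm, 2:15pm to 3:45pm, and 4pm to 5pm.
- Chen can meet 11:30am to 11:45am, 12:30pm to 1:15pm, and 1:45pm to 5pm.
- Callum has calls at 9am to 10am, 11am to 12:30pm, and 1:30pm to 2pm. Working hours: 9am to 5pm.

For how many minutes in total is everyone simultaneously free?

30 minutes

Callum free within 09:00–17:00: 10:00–11:00, 12:30–13:30, 14:00–17:00.
Ulrich ∩ Oksana: 10:00–10:30, 11:15–12:30, 15:15–15:30, 16:15–16:30.
Ulrich ∩ Oksana ∩ Alice: 10:00–10:30, 11:15–12:30, 15:15–15:30, 16:15–16:30.
Ulrich ∩ Oksana ∩ Alice ∩ Chen: 11:30–11:45, 15:15–15:30, 16:15–16:30.
Ulrich ∩ Oksana ∩ Alice ∩ Chen ∩ Callum: 15:15–15:30, 16:15–16:30.
Total common minutes: 15 + 15 = 30.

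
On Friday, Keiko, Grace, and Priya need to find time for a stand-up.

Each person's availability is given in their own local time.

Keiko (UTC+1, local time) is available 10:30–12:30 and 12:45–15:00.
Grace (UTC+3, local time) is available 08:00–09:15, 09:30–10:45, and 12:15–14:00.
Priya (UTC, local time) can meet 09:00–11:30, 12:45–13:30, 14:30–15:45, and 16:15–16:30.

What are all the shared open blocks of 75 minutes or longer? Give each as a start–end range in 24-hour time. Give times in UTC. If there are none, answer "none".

09:30–11:00

Keiko → UTC: 09:30–11:30, 11:45–14:00.
Grace → UTC: 05:00–06:15, 06:30–07:45, 09:15–11:00.
Priya → UTC: 09:00–11:30, 12:45–13:30, 14:30–15:45, 16:15–16:30.
Keiko ∩ Grace: 09:30–11:00.
Keiko ∩ Grace ∩ Priya: 09:30–11:00.
Windows ≥ 75 min: 09:30–11:00.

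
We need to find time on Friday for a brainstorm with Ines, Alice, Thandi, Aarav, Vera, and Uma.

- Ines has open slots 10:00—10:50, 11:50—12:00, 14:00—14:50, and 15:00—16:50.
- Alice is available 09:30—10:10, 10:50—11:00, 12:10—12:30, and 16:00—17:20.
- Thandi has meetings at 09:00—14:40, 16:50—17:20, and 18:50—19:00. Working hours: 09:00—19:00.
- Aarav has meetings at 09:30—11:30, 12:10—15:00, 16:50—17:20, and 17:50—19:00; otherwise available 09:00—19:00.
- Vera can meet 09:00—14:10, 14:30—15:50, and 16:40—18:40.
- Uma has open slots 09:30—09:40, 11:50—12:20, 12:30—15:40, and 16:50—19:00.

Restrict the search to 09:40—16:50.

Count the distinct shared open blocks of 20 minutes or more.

Thandi free within 09:00–19:00: 14:40–16:50, 17:20–18:50.
Aarav free within 09:00–19:00: 09:00–09:30, 11:30–12:10, 15:00–16:50, 17:20–17:50.
Ines ∩ Alice: 10:00–10:10, 16:00–16:50.
Ines ∩ Alice ∩ Thandi: 16:00–16:50.
Ines ∩ Alice ∩ Thandi ∩ Aarav: 16:00–16:50.
Ines ∩ Alice ∩ Thandi ∩ Aarav ∩ Vera: 16:40–16:50.
Ines ∩ Alice ∩ Thandi ∩ Aarav ∩ Vera ∩ Uma: (none).
Restricted to 09:40–16:50: (none).
Windows ≥ 20 min: (none).
That's 0 windows.

0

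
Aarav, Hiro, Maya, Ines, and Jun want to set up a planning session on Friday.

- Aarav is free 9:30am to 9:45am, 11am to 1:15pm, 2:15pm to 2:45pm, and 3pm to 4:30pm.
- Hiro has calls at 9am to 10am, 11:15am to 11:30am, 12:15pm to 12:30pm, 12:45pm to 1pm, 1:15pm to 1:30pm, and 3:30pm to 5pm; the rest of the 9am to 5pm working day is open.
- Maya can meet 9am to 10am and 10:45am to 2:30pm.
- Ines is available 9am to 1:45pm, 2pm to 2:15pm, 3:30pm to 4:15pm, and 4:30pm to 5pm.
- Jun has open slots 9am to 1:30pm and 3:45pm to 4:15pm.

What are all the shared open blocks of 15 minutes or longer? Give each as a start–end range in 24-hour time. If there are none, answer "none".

11:00–11:15, 11:30–12:15, 12:30–12:45, 13:00–13:15

Hiro free within 09:00–17:00: 10:00–11:15, 11:30–12:15, 12:30–12:45, 13:00–13:15, 13:30–15:30.
Aarav ∩ Hiro: 11:00–11:15, 11:30–12:15, 12:30–12:45, 13:00–13:15, 14:15–14:45, 15:00–15:30.
Aarav ∩ Hiro ∩ Maya: 11:00–11:15, 11:30–12:15, 12:30–12:45, 13:00–13:15, 14:15–14:30.
Aarav ∩ Hiro ∩ Maya ∩ Ines: 11:00–11:15, 11:30–12:15, 12:30–12:45, 13:00–13:15.
Aarav ∩ Hiro ∩ Maya ∩ Ines ∩ Jun: 11:00–11:15, 11:30–12:15, 12:30–12:45, 13:00–13:15.
Windows ≥ 15 min: 11:00–11:15, 11:30–12:15, 12:30–12:45, 13:00–13:15.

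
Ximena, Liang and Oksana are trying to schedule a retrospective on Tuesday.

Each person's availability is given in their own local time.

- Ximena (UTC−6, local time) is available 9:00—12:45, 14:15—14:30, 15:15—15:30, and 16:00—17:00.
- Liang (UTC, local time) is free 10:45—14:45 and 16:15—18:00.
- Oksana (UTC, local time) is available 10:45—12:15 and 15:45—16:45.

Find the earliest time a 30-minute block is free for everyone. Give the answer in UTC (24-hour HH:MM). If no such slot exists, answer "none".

16:15

Ximena → UTC: 15:00–18:45, 20:15–20:30, 21:15–21:30, 22:00–23:00.
Liang → UTC: 10:45–14:45, 16:15–18:00.
Oksana → UTC: 10:45–12:15, 15:45–16:45.
Ximena ∩ Liang: 16:15–18:00.
Ximena ∩ Liang ∩ Oksana: 16:15–16:45.
Windows ≥ 30 min: 16:15–16:45.
Earliest such window starts at 16:15.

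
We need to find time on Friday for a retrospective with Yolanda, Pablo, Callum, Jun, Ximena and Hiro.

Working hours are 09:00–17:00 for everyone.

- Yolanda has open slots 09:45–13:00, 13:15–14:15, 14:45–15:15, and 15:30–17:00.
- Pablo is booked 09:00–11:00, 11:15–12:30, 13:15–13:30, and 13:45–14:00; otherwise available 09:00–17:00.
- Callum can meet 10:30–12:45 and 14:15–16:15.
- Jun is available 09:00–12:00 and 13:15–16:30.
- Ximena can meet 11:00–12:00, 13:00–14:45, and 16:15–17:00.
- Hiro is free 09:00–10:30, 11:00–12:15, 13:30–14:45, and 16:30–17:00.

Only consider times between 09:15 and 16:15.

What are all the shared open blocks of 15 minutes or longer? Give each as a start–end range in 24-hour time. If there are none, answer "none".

Pablo free within 09:00–17:00: 11:00–11:15, 12:30–13:15, 13:30–13:45, 14:00–17:00.
Yolanda ∩ Pablo: 11:00–11:15, 12:30–13:00, 13:30–13:45, 14:00–14:15, 14:45–15:15, 15:30–17:00.
Yolanda ∩ Pablo ∩ Callum: 11:00–11:15, 12:30–12:45, 14:45–15:15, 15:30–16:15.
Yolanda ∩ Pablo ∩ Callum ∩ Jun: 11:00–11:15, 14:45–15:15, 15:30–16:15.
Yolanda ∩ Pablo ∩ Callum ∩ Jun ∩ Ximena: 11:00–11:15.
Yolanda ∩ Pablo ∩ Callum ∩ Jun ∩ Ximena ∩ Hiro: 11:00–11:15.
Restricted to 09:15–16:15: 11:00–11:15.
Windows ≥ 15 min: 11:00–11:15.

11:00–11:15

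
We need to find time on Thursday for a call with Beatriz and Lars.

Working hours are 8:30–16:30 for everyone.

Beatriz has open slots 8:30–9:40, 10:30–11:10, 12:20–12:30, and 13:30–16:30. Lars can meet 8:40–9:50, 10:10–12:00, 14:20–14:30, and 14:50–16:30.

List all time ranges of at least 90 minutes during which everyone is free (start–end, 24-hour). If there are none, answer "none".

14:50–16:30

Beatriz ∩ Lars: 08:40–09:40, 10:30–11:10, 14:20–14:30, 14:50–16:30.
Windows ≥ 90 min: 14:50–16:30.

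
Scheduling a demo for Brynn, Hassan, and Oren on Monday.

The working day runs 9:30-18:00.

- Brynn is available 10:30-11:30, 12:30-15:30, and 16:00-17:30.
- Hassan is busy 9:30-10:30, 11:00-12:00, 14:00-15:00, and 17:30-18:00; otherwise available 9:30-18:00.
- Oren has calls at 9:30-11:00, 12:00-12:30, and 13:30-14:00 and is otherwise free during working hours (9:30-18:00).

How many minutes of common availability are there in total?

Hassan free within 09:30–18:00: 10:30–11:00, 12:00–14:00, 15:00–17:30.
Oren free within 09:30–18:00: 11:00–12:00, 12:30–13:30, 14:00–18:00.
Brynn ∩ Hassan: 10:30–11:00, 12:30–14:00, 15:00–15:30, 16:00–17:30.
Brynn ∩ Hassan ∩ Oren: 12:30–13:30, 15:00–15:30, 16:00–17:30.
Total common minutes: 60 + 30 + 90 = 180.

180 minutes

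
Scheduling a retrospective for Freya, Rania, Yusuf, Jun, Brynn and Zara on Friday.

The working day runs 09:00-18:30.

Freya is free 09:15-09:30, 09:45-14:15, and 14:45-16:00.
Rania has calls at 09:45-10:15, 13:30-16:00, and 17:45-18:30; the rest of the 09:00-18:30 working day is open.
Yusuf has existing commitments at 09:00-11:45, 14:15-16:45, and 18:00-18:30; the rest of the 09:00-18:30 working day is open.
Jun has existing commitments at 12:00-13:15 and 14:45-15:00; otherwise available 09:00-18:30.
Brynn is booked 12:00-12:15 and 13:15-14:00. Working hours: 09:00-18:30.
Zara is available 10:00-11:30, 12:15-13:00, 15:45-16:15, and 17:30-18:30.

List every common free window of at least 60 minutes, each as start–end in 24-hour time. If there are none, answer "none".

none

Rania free within 09:00–18:30: 09:00–09:45, 10:15–13:30, 16:00–17:45.
Yusuf free within 09:00–18:30: 11:45–14:15, 16:45–18:00.
Jun free within 09:00–18:30: 09:00–12:00, 13:15–14:45, 15:00–18:30.
Brynn free within 09:00–18:30: 09:00–12:00, 12:15–13:15, 14:00–18:30.
Freya ∩ Rania: 09:15–09:30, 10:15–13:30.
Freya ∩ Rania ∩ Yusuf: 11:45–13:30.
Freya ∩ Rania ∩ Yusuf ∩ Jun: 11:45–12:00, 13:15–13:30.
Freya ∩ Rania ∩ Yusuf ∩ Jun ∩ Brynn: 11:45–12:00.
Freya ∩ Rania ∩ Yusuf ∩ Jun ∩ Brynn ∩ Zara: (none).
Windows ≥ 60 min: (none).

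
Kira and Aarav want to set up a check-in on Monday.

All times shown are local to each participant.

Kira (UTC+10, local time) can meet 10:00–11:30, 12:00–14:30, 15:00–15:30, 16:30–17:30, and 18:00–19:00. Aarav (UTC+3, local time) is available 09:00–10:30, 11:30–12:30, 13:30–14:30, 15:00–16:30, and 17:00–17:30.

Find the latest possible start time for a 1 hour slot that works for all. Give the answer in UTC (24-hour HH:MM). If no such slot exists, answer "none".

06:30

Kira → UTC: 00:00–01:30, 02:00–04:30, 05:00–05:30, 06:30–07:30, 08:00–09:00.
Aarav → UTC: 06:00–07:30, 08:30–09:30, 10:30–11:30, 12:00–13:30, 14:00–14:30.
Kira ∩ Aarav: 06:30–07:30, 08:30–09:00.
Windows ≥ 60 min: 06:30–07:30.
Latest start in the last window 06:30–07:30 is 07:30 − 60 min = 06:30.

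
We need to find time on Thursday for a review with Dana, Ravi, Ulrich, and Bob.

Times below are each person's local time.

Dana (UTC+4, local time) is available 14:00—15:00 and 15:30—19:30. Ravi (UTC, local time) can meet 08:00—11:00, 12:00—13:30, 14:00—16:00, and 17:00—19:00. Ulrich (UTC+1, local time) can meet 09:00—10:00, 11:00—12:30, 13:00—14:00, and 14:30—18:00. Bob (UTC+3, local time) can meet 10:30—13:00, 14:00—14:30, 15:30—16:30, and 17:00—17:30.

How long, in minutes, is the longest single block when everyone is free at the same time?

Dana → UTC: 10:00–11:00, 11:30–15:30.
Ravi → UTC: 08:00–11:00, 12:00–13:30, 14:00–16:00, 17:00–19:00.
Ulrich → UTC: 08:00–09:00, 10:00–11:30, 12:00–13:00, 13:30–17:00.
Bob → UTC: 07:30–10:00, 11:00–11:30, 12:30–13:30, 14:00–14:30.
Dana ∩ Ravi: 10:00–11:00, 12:00–13:30, 14:00–15:30.
Dana ∩ Ravi ∩ Ulrich: 10:00–11:00, 12:00–13:00, 14:00–15:30.
Dana ∩ Ravi ∩ Ulrich ∩ Bob: 12:30–13:00, 14:00–14:30.
Common window lengths: 30, 30 min; longest is 30.

30 minutes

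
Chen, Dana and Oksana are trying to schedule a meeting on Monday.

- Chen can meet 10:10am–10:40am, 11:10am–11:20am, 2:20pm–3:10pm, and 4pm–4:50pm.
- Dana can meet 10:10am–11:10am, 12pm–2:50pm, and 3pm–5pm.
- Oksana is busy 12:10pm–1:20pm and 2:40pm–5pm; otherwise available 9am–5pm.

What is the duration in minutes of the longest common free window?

30 minutes

Oksana free within 09:00–17:00: 09:00–12:10, 13:20–14:40.
Chen ∩ Dana: 10:10–10:40, 14:20–14:50, 15:00–15:10, 16:00–16:50.
Chen ∩ Dana ∩ Oksana: 10:10–10:40, 14:20–14:40.
Common window lengths: 30, 20 min; longest is 30.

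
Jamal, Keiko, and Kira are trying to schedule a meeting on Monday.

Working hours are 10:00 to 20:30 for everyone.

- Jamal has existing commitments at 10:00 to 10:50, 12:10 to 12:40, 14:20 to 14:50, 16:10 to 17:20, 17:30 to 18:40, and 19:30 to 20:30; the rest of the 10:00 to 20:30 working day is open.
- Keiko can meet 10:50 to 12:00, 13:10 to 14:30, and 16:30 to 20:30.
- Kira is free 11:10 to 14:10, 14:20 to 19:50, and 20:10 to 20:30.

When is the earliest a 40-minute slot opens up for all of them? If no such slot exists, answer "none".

11:10

Jamal free within 10:00–20:30: 10:50–12:10, 12:40–14:20, 14:50–16:10, 17:20–17:30, 18:40–19:30.
Jamal ∩ Keiko: 10:50–12:00, 13:10–14:20, 17:20–17:30, 18:40–19:30.
Jamal ∩ Keiko ∩ Kira: 11:10–12:00, 13:10–14:10, 17:20–17:30, 18:40–19:30.
Windows ≥ 40 min: 11:10–12:00, 13:10–14:10, 18:40–19:30.
Earliest such window starts at 11:10.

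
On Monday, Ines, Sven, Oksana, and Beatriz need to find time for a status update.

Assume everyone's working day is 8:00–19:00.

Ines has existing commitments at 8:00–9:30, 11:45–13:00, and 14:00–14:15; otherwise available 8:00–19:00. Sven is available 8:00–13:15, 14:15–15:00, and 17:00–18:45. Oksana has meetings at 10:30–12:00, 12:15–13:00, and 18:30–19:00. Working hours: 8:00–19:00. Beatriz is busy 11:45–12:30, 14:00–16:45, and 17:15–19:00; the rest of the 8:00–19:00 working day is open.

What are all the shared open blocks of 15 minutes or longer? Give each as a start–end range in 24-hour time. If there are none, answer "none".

09:30–10:30, 13:00–13:15, 17:00–17:15

Ines free within 08:00–19:00: 09:30–11:45, 13:00–14:00, 14:15–19:00.
Oksana free within 08:00–19:00: 08:00–10:30, 12:00–12:15, 13:00–18:30.
Beatriz free within 08:00–19:00: 08:00–11:45, 12:30–14:00, 16:45–17:15.
Ines ∩ Sven: 09:30–11:45, 13:00–13:15, 14:15–15:00, 17:00–18:45.
Ines ∩ Sven ∩ Oksana: 09:30–10:30, 13:00–13:15, 14:15–15:00, 17:00–18:30.
Ines ∩ Sven ∩ Oksana ∩ Beatriz: 09:30–10:30, 13:00–13:15, 17:00–17:15.
Windows ≥ 15 min: 09:30–10:30, 13:00–13:15, 17:00–17:15.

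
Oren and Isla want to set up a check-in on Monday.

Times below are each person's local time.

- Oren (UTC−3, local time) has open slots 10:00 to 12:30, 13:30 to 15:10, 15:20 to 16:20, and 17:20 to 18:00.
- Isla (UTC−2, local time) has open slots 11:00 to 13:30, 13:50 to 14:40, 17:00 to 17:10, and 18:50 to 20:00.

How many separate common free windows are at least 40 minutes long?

1

Oren → UTC: 13:00–15:30, 16:30–18:10, 18:20–19:20, 20:20–21:00.
Isla → UTC: 13:00–15:30, 15:50–16:40, 19:00–19:10, 20:50–22:00.
Oren ∩ Isla: 13:00–15:30, 16:30–16:40, 19:00–19:10, 20:50–21:00.
Windows ≥ 40 min: 13:00–15:30.
That's 1 window.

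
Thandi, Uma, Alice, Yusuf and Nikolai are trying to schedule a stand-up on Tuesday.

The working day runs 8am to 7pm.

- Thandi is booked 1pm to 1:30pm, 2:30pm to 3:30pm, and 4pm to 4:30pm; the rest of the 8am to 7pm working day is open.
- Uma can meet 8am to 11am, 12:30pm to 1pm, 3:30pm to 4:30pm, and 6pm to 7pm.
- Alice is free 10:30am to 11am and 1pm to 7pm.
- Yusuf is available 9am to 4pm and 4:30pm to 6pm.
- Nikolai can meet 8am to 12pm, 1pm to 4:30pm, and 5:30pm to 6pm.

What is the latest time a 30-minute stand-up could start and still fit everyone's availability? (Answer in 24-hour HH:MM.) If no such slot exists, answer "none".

Thandi free within 08:00–19:00: 08:00–13:00, 13:30–14:30, 15:30–16:00, 16:30–19:00.
Thandi ∩ Uma: 08:00–11:00, 12:30–13:00, 15:30–16:00, 18:00–19:00.
Thandi ∩ Uma ∩ Alice: 10:30–11:00, 15:30–16:00, 18:00–19:00.
Thandi ∩ Uma ∩ Alice ∩ Yusuf: 10:30–11:00, 15:30–16:00.
Thandi ∩ Uma ∩ Alice ∩ Yusuf ∩ Nikolai: 10:30–11:00, 15:30–16:00.
Windows ≥ 30 min: 10:30–11:00, 15:30–16:00.
Latest start in the last window 15:30–16:00 is 16:00 − 30 min = 15:30.

15:30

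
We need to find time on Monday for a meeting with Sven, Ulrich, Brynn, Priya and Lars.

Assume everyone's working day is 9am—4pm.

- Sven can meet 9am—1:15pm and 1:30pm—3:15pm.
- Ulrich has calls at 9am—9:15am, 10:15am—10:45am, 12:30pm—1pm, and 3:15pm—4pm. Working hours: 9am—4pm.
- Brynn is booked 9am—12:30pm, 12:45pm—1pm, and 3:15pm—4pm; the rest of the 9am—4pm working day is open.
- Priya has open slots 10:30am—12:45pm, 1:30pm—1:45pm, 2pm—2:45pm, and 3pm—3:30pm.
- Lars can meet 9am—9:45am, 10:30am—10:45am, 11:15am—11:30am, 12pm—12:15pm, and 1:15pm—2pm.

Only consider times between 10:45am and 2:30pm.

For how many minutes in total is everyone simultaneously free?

Ulrich free within 09:00–16:00: 09:15–10:15, 10:45–12:30, 13:00–15:15.
Brynn free within 09:00–16:00: 12:30–12:45, 13:00–15:15.
Sven ∩ Ulrich: 09:15–10:15, 10:45–12:30, 13:00–13:15, 13:30–15:15.
Sven ∩ Ulrich ∩ Brynn: 13:00–13:15, 13:30–15:15.
Sven ∩ Ulrich ∩ Brynn ∩ Priya: 13:30–13:45, 14:00–14:45, 15:00–15:15.
Sven ∩ Ulrich ∩ Brynn ∩ Priya ∩ Lars: 13:30–13:45.
Restricted to 10:45–14:30: 13:30–13:45.
Total common minutes: 15.

15 minutes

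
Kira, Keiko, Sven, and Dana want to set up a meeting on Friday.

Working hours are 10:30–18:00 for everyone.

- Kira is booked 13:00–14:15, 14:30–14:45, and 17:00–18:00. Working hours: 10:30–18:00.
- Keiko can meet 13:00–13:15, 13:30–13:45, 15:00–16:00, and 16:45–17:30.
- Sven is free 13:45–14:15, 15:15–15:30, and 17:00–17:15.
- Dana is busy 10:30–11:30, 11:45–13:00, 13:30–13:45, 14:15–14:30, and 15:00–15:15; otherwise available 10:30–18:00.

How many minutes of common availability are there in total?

Kira free within 10:30–18:00: 10:30–13:00, 14:15–14:30, 14:45–17:00.
Dana free within 10:30–18:00: 11:30–11:45, 13:00–13:30, 13:45–14:15, 14:30–15:00, 15:15–18:00.
Kira ∩ Keiko: 15:00–16:00, 16:45–17:00.
Kira ∩ Keiko ∩ Sven: 15:15–15:30.
Kira ∩ Keiko ∩ Sven ∩ Dana: 15:15–15:30.
Total common minutes: 15.

15 minutes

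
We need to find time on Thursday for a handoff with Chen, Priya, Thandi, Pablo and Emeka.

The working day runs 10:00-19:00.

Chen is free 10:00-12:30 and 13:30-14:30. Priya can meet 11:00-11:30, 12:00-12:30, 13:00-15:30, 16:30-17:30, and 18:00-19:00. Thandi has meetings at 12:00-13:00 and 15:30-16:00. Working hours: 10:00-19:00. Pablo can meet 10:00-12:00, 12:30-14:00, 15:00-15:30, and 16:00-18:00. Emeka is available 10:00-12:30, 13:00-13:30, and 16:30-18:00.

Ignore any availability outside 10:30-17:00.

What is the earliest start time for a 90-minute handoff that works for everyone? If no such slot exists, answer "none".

none

Thandi free within 10:00–19:00: 10:00–12:00, 13:00–15:30, 16:00–19:00.
Chen ∩ Priya: 11:00–11:30, 12:00–12:30, 13:30–14:30.
Chen ∩ Priya ∩ Thandi: 11:00–11:30, 13:30–14:30.
Chen ∩ Priya ∩ Thandi ∩ Pablo: 11:00–11:30, 13:30–14:00.
Chen ∩ Priya ∩ Thandi ∩ Pablo ∩ Emeka: 11:00–11:30.
Restricted to 10:30–17:00: 11:00–11:30.
Windows ≥ 90 min: (none).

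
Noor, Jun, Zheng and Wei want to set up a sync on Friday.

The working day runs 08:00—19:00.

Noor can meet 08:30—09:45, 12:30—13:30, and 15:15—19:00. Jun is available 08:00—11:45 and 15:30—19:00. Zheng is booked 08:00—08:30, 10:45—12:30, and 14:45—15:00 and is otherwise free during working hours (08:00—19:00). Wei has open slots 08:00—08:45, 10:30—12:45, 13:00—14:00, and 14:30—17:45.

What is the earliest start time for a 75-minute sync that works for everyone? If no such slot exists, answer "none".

15:30

Zheng free within 08:00–19:00: 08:30–10:45, 12:30–14:45, 15:00–19:00.
Noor ∩ Jun: 08:30–09:45, 15:30–19:00.
Noor ∩ Jun ∩ Zheng: 08:30–09:45, 15:30–19:00.
Noor ∩ Jun ∩ Zheng ∩ Wei: 08:30–08:45, 15:30–17:45.
Windows ≥ 75 min: 15:30–17:45.
Earliest such window starts at 15:30.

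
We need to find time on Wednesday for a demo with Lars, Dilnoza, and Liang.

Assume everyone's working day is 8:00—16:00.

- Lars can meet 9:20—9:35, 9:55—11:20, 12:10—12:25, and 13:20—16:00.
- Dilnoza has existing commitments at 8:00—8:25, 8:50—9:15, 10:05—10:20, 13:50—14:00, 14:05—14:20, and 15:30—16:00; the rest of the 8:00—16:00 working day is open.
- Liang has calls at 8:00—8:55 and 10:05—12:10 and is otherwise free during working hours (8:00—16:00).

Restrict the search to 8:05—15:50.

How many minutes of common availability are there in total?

145 minutes

Dilnoza free within 08:00–16:00: 08:25–08:50, 09:15–10:05, 10:20–13:50, 14:00–14:05, 14:20–15:30.
Liang free within 08:00–16:00: 08:55–10:05, 12:10–16:00.
Lars ∩ Dilnoza: 09:20–09:35, 09:55–10:05, 10:20–11:20, 12:10–12:25, 13:20–13:50, 14:00–14:05, 14:20–15:30.
Lars ∩ Dilnoza ∩ Liang: 09:20–09:35, 09:55–10:05, 12:10–12:25, 13:20–13:50, 14:00–14:05, 14:20–15:30.
Restricted to 08:05–15:50: 09:20–09:35, 09:55–10:05, 12:10–12:25, 13:20–13:50, 14:00–14:05, 14:20–15:30.
Total common minutes: 15 + 10 + 15 + 30 + 5 + 70 = 145.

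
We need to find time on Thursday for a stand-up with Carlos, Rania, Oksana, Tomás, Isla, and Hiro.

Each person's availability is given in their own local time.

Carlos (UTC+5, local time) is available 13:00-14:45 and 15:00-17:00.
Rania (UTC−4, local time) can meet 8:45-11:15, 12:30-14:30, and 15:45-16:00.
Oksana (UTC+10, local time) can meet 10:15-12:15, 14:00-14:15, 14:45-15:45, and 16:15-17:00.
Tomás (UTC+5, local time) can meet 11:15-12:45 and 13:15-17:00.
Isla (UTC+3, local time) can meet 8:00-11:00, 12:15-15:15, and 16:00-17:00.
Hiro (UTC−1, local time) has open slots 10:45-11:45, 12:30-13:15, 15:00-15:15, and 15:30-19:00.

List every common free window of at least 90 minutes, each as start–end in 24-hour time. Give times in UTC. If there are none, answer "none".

none

Carlos → UTC: 08:00–09:45, 10:00–12:00.
Rania → UTC: 12:45–15:15, 16:30–18:30, 19:45–20:00.
Oksana → UTC: 00:15–02:15, 04:00–04:15, 04:45–05:45, 06:15–07:00.
Tomás → UTC: 06:15–07:45, 08:15–12:00.
Isla → UTC: 05:00–08:00, 09:15–12:15, 13:00–14:00.
Hiro → UTC: 11:45–12:45, 13:30–14:15, 16:00–16:15, 16:30–20:00.
Carlos ∩ Rania: (none).
Carlos ∩ Rania ∩ Oksana: (none).
Carlos ∩ Rania ∩ Oksana ∩ Tomás: (none).
Carlos ∩ Rania ∩ Oksana ∩ Tomás ∩ Isla: (none).
Carlos ∩ Rania ∩ Oksana ∩ Tomás ∩ Isla ∩ Hiro: (none).
Windows ≥ 90 min: (none).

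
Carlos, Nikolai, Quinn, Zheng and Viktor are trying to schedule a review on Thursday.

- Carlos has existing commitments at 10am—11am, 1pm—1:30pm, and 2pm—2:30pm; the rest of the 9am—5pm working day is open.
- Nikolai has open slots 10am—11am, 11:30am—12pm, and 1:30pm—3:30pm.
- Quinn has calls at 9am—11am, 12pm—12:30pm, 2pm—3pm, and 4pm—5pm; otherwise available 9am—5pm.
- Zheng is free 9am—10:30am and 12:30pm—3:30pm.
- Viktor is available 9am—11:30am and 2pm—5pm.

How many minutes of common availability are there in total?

Carlos free within 09:00–17:00: 09:00–10:00, 11:00–13:00, 13:30–14:00, 14:30–17:00.
Quinn free within 09:00–17:00: 11:00–12:00, 12:30–14:00, 15:00–16:00.
Carlos ∩ Nikolai: 11:30–12:00, 13:30–14:00, 14:30–15:30.
Carlos ∩ Nikolai ∩ Quinn: 11:30–12:00, 13:30–14:00, 15:00–15:30.
Carlos ∩ Nikolai ∩ Quinn ∩ Zheng: 13:30–14:00, 15:00–15:30.
Carlos ∩ Nikolai ∩ Quinn ∩ Zheng ∩ Viktor: 15:00–15:30.
Total common minutes: 30.

30 minutes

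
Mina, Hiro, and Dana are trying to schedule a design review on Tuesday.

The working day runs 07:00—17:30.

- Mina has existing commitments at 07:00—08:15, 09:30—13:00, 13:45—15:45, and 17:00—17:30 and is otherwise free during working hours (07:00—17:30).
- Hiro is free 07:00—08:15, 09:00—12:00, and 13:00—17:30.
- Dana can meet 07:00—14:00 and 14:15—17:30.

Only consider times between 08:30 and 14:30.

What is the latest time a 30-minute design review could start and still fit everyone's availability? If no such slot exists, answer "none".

Mina free within 07:00–17:30: 08:15–09:30, 13:00–13:45, 15:45–17:00.
Mina ∩ Hiro: 09:00–09:30, 13:00–13:45, 15:45–17:00.
Mina ∩ Hiro ∩ Dana: 09:00–09:30, 13:00–13:45, 15:45–17:00.
Restricted to 08:30–14:30: 09:00–09:30, 13:00–13:45.
Windows ≥ 30 min: 09:00–09:30, 13:00–13:45.
Latest start in the last window 13:00–13:45 is 13:45 − 30 min = 13:15.

13:15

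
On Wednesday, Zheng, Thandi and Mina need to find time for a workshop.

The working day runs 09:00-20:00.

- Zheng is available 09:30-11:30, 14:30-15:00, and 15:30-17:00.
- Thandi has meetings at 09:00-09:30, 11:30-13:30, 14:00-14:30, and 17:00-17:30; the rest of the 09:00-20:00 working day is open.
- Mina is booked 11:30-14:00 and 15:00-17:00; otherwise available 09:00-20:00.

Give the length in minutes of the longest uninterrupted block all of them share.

Thandi free within 09:00–20:00: 09:30–11:30, 13:30–14:00, 14:30–17:00, 17:30–20:00.
Mina free within 09:00–20:00: 09:00–11:30, 14:00–15:00, 17:00–20:00.
Zheng ∩ Thandi: 09:30–11:30, 14:30–15:00, 15:30–17:00.
Zheng ∩ Thandi ∩ Mina: 09:30–11:30, 14:30–15:00.
Common window lengths: 120, 30 min; longest is 120.

120 minutes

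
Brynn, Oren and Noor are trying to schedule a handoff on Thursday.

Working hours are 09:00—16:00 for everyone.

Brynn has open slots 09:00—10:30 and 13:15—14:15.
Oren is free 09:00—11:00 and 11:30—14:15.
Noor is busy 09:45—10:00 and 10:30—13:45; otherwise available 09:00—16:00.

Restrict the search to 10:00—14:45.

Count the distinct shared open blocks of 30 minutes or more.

Noor free within 09:00–16:00: 09:00–09:45, 10:00–10:30, 13:45–16:00.
Brynn ∩ Oren: 09:00–10:30, 13:15–14:15.
Brynn ∩ Oren ∩ Noor: 09:00–09:45, 10:00–10:30, 13:45–14:15.
Restricted to 10:00–14:45: 10:00–10:30, 13:45–14:15.
Windows ≥ 30 min: 10:00–10:30, 13:45–14:15.
That's 2 windows.

2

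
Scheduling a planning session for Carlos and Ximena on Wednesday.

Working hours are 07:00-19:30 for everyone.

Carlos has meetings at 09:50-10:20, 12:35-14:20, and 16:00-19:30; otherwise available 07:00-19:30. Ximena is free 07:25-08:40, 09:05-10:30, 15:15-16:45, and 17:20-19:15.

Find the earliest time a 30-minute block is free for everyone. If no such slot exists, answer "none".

07:25

Carlos free within 07:00–19:30: 07:00–09:50, 10:20–12:35, 14:20–16:00.
Carlos ∩ Ximena: 07:25–08:40, 09:05–09:50, 10:20–10:30, 15:15–16:00.
Windows ≥ 30 min: 07:25–08:40, 09:05–09:50, 15:15–16:00.
Earliest such window starts at 07:25.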